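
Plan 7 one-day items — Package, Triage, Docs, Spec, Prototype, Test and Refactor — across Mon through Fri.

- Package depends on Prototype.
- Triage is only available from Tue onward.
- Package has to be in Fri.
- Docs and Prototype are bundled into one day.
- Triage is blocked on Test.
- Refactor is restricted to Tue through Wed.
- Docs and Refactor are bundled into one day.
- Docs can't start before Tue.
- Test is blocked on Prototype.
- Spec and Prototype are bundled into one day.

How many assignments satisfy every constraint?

4

Enumerating: Prototype in Tue; Docs in Tue; Test in Wed; Spec in Tue; Triage in Thu; Refactor in Tue; Package in Fri | Package -> Fri, Triage -> Fri, Refactor -> Tue, Test -> Wed, Spec -> Tue, Docs -> Tue, Prototype -> Tue | Spec in Tue; Triage in Fri; Prototype in Tue; Test in Thu; Refactor in Tue; Package in Fri; Docs in Tue | Prototype=Wed, Refactor=Wed, Docs=Wed, Test=Thu, Spec=Wed, Triage=Fri, Package=Fri.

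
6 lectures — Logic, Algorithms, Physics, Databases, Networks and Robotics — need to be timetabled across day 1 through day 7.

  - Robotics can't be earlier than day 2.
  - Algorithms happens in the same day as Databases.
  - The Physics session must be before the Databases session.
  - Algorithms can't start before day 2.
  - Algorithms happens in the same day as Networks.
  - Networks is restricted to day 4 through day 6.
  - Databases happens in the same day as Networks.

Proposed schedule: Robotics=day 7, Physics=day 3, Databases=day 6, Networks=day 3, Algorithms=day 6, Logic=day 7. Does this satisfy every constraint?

No — it violates: Networks is restricted to day 4 through day 6

Networks is restricted to day 4 through day 6 — violated.
Databases happens in the same day as Networks — violated.
Algorithms happens in the same day as Networks — violated.
Algorithms can't start before day 2 — holds.
Algorithms happens in the same day as Databases — holds.
The Physics session must be before the Databases session — holds.
Robotics can't be earlier than day 2 — holds.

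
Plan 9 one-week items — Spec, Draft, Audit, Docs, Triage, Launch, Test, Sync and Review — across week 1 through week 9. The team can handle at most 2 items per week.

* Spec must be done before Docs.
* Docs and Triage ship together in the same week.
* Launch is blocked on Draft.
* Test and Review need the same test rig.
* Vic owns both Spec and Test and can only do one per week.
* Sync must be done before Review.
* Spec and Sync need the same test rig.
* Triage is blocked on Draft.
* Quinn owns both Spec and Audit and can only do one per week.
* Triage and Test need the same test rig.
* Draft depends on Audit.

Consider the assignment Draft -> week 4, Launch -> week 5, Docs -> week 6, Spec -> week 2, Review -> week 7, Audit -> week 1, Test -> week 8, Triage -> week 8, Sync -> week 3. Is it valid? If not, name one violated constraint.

Spec must be done before Docs — holds.
The team can handle at most 2 items per week — holds.
Spec and Sync need the same test rig — holds.
Triage is blocked on Draft — holds.
Triage and Test need the same test rig — violated.
Sync must be done before Review — holds.
Docs and Triage ship together in the same week — violated.
Test and Review need the same test rig — holds.
Vic owns both Spec and Test and can only do one per week — holds.
Draft depends on Audit — holds.
Quinn owns both Spec and Audit and can only do one per week — holds.
Launch is blocked on Draft — holds.

No — it violates: Docs and Triage ship together in the same week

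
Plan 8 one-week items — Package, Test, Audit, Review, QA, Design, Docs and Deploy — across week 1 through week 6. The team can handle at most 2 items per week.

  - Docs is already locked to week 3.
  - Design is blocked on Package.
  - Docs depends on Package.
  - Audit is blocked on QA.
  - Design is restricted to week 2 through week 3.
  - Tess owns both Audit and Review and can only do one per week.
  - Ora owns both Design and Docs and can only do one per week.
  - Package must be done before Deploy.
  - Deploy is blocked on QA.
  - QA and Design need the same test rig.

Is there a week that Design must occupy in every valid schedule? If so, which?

Design's window is week 2–week 3.
Docs is fixed at week 3, and Design can't share a week with Docs.
So Design must be week 2.

week 2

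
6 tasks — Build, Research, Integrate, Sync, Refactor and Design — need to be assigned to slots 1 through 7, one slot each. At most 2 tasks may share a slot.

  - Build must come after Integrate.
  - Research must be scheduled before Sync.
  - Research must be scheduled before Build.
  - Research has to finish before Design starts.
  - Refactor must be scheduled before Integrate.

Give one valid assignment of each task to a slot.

Design -> 3; Integrate -> 2; Refactor -> 1; Sync -> 2; Build -> 3; Research -> 1

Checking: Research(1) before Sync(2); Refactor(1) before Integrate(2); Integrate(2) before Build(3); Research(1) before Design(3); Research(1) before Build(3); max 2 per slot (cap 2).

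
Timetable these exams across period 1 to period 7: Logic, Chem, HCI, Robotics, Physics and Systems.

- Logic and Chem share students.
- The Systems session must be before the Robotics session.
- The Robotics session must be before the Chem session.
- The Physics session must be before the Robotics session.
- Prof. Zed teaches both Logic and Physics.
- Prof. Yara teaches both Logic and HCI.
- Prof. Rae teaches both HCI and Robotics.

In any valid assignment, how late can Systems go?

Downstream work caps Systems at period 5.
Systems at period 5 is achievable: HCI=period 1, Systems=period 5, Logic=period 2, Chem=period 7, Robotics=period 6, Physics=period 1.

period 5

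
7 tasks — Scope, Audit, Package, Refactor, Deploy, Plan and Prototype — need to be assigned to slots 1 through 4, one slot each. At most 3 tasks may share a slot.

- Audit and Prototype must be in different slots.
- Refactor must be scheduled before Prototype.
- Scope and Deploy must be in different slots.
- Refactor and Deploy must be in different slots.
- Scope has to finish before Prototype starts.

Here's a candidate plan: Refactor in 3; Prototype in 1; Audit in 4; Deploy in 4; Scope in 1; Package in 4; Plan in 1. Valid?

Audit and Prototype must be in different slots — holds.
Refactor and Deploy must be in different slots — holds.
Refactor must be scheduled before Prototype — violated.
Scope and Deploy must be in different slots — holds.
Scope has to finish before Prototype starts — violated.
At most 3 tasks may share a slot — holds.

No. Refactor must be scheduled before Prototype is not satisfied.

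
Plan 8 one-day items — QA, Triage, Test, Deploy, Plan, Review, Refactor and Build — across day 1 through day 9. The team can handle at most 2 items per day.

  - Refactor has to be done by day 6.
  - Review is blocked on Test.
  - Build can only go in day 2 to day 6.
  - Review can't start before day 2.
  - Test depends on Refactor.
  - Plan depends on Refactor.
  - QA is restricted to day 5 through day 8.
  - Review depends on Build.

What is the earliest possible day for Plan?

Precedence pushes Plan to at least day 2.
Plan at day 2 is achievable: Deploy in day 3, Review in day 4, QA in day 5, Plan in day 2, Refactor in day 1, Triage in day 1, Build in day 2, Test in day 3.

day 2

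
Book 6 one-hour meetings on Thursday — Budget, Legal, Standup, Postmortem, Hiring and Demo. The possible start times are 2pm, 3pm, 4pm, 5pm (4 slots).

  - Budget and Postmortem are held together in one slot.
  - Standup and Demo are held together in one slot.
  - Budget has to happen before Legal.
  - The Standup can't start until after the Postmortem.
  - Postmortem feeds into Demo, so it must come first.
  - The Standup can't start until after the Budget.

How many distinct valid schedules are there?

56

Splitting on Budget: it can be 2pm (36), 3pm (16), 4pm (4). Listing each branch's schedules as (Legal, Standup, Postmortem, Hiring, Demo):
Budget=2pm: (3pm,3pm,2pm,2pm,3pm) (3pm,3pm,2pm,3pm,3pm) (3pm,3pm,2pm,4pm,3pm) (3pm,3pm,2pm,5pm,3pm) (3pm,4pm,2pm,2pm,4pm) (3pm,4pm,2pm,3pm,4pm) (3pm,4pm,2pm,4pm,4pm) (3pm,4pm,2pm,5pm,4pm) (3pm,5pm,2pm,2pm,5pm) (3pm,5pm,2pm,3pm,5pm) (3pm,5pm,2pm,4pm,5pm) (3pm,5pm,2pm,5pm,5pm) (4pm,3pm,2pm,2pm,3pm) (4pm,3pm,2pm,3pm,3pm) (4pm,3pm,2pm,4pm,3pm) (4pm,3pm,2pm,5pm,3pm) (4pm,4pm,2pm,2pm,4pm) (4pm,4pm,2pm,3pm,4pm) (4pm,4pm,2pm,4pm,4pm) (4pm,4pm,2pm,5pm,4pm) (4pm,5pm,2pm,2pm,5pm) (4pm,5pm,2pm,3pm,5pm) (4pm,5pm,2pm,4pm,5pm) (4pm,5pm,2pm,5pm,5pm) (5pm,3pm,2pm,2pm,3pm) (5pm,3pm,2pm,3pm,3pm) (5pm,3pm,2pm,4pm,3pm) (5pm,3pm,2pm,5pm,3pm) (5pm,4pm,2pm,2pm,4pm) (5pm,4pm,2pm,3pm,4pm) (5pm,4pm,2pm,4pm,4pm) (5pm,4pm,2pm,5pm,4pm) (5pm,5pm,2pm,2pm,5pm) (5pm,5pm,2pm,3pm,5pm) (5pm,5pm,2pm,4pm,5pm) (5pm,5pm,2pm,5pm,5pm) — 36.
Budget=3pm: (4pm,4pm,3pm,2pm,4pm) (4pm,4pm,3pm,3pm,4pm) (4pm,4pm,3pm,4pm,4pm) (4pm,4pm,3pm,5pm,4pm) (4pm,5pm,3pm,2pm,5pm) (4pm,5pm,3pm,3pm,5pm) (4pm,5pm,3pm,4pm,5pm) (4pm,5pm,3pm,5pm,5pm) (5pm,4pm,3pm,2pm,4pm) (5pm,4pm,3pm,3pm,4pm) (5pm,4pm,3pm,4pm,4pm) (5pm,4pm,3pm,5pm,4pm) (5pm,5pm,3pm,2pm,5pm) (5pm,5pm,3pm,3pm,5pm) (5pm,5pm,3pm,4pm,5pm) (5pm,5pm,3pm,5pm,5pm) — 16.
Budget=4pm: (5pm,5pm,4pm,2pm,5pm) (5pm,5pm,4pm,3pm,5pm) (5pm,5pm,4pm,4pm,5pm) (5pm,5pm,4pm,5pm,5pm) — 4.
Summing: 36 + 16 + 4 = 56.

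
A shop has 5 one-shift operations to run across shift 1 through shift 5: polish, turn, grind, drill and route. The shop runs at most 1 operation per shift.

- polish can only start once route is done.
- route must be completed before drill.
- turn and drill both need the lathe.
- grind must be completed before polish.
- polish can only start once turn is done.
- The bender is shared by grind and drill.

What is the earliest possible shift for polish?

Precedence pushes polish to at least shift 2.
polish at shift 4 is achievable: turn -> shift 2; drill -> shift 5; route -> shift 1; grind -> shift 3; polish -> shift 4.
Nothing earlier works — the conflict and capacity constraints rule out every shift before shift 4.

shift 4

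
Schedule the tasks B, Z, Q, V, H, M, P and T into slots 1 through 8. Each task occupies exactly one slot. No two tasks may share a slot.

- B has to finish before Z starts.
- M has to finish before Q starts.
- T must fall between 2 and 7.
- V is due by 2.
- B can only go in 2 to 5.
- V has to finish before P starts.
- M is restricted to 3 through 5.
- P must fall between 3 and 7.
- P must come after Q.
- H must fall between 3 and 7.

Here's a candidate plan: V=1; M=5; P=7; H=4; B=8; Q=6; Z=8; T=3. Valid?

No — it violates: B can only go in 2 to 5

V is due by 2 — holds.
M is restricted to 3 through 5 — holds.
T must fall between 2 and 7 — holds.
P must come after Q — holds.
M has to finish before Q starts — holds.
P must fall between 3 and 7 — holds.
B can only go in 2 to 5 — violated.
V has to finish before P starts — holds.
B has to finish before Z starts — violated.
No two tasks may share a slot — violated.
H must fall between 3 and 7 — holds.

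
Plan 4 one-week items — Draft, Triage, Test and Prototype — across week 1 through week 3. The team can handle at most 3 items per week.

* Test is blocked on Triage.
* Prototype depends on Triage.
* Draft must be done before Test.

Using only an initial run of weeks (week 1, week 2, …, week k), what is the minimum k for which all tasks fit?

The precedence chain requires at least 2 distinct weeks.
With at most 3 per week and 4 tasks, at least 2 weeks are needed.
2 works (last occupied week: week 2): for example Draft=week 1, Test=week 2, Prototype=week 2, Triage=week 1.

2 weeks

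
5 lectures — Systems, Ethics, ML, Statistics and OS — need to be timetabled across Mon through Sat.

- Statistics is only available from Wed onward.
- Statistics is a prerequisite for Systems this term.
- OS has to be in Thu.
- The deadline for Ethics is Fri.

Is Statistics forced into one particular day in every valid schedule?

No

Statistics can be Wed (e.g. OS=Thu; ML=Mon; Ethics=Mon; Systems=Thu; Statistics=Wed) or Thu (e.g. Statistics in Thu, Ethics in Mon, OS in Thu, ML in Mon, Systems in Fri).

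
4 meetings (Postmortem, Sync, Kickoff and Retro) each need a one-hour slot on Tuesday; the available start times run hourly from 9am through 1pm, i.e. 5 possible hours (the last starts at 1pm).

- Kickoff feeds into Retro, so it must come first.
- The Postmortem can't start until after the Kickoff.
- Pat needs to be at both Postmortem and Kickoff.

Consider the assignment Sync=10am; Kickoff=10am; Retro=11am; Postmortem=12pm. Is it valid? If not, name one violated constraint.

Valid

Pat needs to be at both Postmortem and Kickoff — holds.
Kickoff feeds into Retro, so it must come first — holds.
The Postmortem can't start until after the Kickoff — holds.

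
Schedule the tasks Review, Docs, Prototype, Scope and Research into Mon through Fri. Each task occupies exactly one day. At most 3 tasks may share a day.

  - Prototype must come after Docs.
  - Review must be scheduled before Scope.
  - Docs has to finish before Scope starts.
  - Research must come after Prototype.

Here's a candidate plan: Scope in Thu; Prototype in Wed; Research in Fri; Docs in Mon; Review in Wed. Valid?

Research must come after Prototype — holds.
Prototype must come after Docs — holds.
Docs has to finish before Scope starts — holds.
Review must be scheduled before Scope — holds.
At most 3 tasks may share a day — holds.

Valid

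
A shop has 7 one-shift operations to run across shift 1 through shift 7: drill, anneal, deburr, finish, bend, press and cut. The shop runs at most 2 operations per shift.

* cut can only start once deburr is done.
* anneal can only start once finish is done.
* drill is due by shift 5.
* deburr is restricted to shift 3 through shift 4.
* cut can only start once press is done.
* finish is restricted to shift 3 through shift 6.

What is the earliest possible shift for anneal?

shift 4

Precedence pushes anneal to at least shift 4.
anneal at shift 4 is achievable: cut in shift 4; anneal in shift 4; finish in shift 3; bend in shift 2; press in shift 1; drill in shift 1; deburr in shift 3.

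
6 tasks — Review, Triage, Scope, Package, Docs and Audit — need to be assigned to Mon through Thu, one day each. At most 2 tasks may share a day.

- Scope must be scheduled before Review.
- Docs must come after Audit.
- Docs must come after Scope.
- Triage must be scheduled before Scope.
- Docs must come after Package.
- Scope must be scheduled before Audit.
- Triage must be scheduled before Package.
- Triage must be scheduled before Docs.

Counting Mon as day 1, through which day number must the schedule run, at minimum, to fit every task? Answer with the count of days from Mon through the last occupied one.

4 days

The precedence chain requires at least 4 distinct days.
With at most 2 per day and 6 tasks, at least 3 days are needed.
4 works (last occupied day: Thu): for example Docs -> Thu; Triage -> Mon; Package -> Tue; Scope -> Tue; Audit -> Wed; Review -> Wed.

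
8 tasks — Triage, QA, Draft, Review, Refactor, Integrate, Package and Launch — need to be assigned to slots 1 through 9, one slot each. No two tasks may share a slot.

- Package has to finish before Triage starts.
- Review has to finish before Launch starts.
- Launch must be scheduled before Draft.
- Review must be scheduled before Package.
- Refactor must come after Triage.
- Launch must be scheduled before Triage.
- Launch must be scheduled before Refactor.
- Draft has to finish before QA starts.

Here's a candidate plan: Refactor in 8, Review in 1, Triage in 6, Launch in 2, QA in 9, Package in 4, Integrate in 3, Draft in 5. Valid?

Yes

Refactor must come after Triage — holds.
No two tasks may share a slot — holds.
Launch must be scheduled before Triage — holds.
Review must be scheduled before Package — holds.
Review has to finish before Launch starts — holds.
Draft has to finish before QA starts — holds.
Package has to finish before Triage starts — holds.
Launch must be scheduled before Draft — holds.
Launch must be scheduled before Refactor — holds.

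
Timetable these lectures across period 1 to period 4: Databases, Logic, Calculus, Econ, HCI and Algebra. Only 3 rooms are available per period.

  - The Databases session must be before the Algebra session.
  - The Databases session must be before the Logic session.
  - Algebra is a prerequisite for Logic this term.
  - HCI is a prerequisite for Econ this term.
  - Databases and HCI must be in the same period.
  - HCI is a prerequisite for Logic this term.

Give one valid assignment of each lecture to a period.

Econ -> period 2, Databases -> period 1, Calculus -> period 1, Algebra -> period 2, HCI -> period 1, Logic -> period 3

Checking: Databases(period 1) before Logic(period 3); HCI(period 1) before Econ(period 2); Databases(period 1) before Algebra(period 2); HCI(period 1) before Logic(period 3); Algebra(period 2) before Logic(period 3); Databases = HCI = period 1; max 3 per period (cap 3).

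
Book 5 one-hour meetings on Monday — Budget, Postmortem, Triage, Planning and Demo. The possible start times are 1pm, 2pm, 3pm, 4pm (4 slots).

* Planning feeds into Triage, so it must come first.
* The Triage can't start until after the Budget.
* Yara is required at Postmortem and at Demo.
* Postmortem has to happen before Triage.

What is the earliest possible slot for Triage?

2pm

Precedence pushes Triage to at least 2pm.
Triage at 2pm is achievable: Demo -> 2pm; Triage -> 2pm; Planning -> 1pm; Budget -> 1pm; Postmortem -> 1pm.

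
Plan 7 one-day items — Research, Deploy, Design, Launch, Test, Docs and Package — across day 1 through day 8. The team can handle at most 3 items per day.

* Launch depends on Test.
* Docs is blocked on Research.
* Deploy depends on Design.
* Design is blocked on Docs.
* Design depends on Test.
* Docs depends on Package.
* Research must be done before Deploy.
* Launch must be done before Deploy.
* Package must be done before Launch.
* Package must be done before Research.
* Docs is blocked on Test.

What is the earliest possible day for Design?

day 4

Precedence pushes Design to at least day 4; downstream work caps Design at day 7.
Design at day 4 is achievable: Design in day 4; Deploy in day 5; Launch in day 2; Docs in day 3; Package in day 1; Research in day 2; Test in day 1.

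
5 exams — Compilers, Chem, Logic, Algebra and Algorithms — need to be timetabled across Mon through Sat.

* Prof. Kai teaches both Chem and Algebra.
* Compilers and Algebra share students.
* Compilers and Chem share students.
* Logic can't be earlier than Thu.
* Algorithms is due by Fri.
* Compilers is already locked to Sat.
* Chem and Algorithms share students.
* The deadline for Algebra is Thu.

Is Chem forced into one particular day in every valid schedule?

Chem can be Mon (e.g. Algorithms -> Tue, Logic -> Thu, Compilers -> Sat, Algebra -> Tue, Chem -> Mon) or Tue (e.g. Algebra in Mon, Algorithms in Mon, Compilers in Sat, Logic in Thu, Chem in Tue).

No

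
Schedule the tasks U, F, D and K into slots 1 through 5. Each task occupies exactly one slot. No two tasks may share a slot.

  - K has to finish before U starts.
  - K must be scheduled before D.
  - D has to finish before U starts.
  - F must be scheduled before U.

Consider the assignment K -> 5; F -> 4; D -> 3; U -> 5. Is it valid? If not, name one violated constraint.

D has to finish before U starts — holds.
K has to finish before U starts — violated.
F must be scheduled before U — holds.
K must be scheduled before D — violated.
No two tasks may share a slot — violated.

No. No two tasks may share a slot is not satisfied.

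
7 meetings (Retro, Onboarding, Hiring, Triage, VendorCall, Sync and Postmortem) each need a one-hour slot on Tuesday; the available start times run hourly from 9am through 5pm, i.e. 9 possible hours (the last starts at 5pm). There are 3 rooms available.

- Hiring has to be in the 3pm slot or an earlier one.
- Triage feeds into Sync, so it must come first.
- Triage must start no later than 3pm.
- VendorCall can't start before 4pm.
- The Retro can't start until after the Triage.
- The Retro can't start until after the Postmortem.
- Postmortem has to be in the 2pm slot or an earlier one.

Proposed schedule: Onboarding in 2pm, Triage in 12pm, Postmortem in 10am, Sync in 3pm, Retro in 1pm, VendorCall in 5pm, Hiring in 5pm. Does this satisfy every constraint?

Invalid. Hiring has to be in the 3pm slot or an earlier one.

Hiring has to be in the 3pm slot or an earlier one — violated.
Postmortem has to be in the 2pm slot or an earlier one — holds.
Triage must start no later than 3pm — holds.
The Retro can't start until after the Triage — holds.
There are 3 rooms available — holds.
Triage feeds into Sync, so it must come first — holds.
The Retro can't start until after the Postmortem — holds.
VendorCall can't start before 4pm — holds.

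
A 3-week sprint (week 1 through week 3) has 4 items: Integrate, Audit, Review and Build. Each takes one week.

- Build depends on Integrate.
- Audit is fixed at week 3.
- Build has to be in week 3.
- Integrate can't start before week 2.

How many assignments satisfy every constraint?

3

Enumerating: Integrate in week 2; Build in week 3; Review in week 1; Audit in week 3 | Integrate=week 2; Audit=week 3; Review=week 2; Build=week 3 | Audit -> week 3; Integrate -> week 2; Build -> week 3; Review -> week 3.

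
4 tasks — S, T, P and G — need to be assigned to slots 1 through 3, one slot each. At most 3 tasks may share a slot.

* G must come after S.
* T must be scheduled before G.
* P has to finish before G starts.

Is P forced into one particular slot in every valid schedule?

P can be 1 (e.g. P -> 1; S -> 1; T -> 1; G -> 2) or 2 (e.g. S=1, G=3, T=1, P=2).

No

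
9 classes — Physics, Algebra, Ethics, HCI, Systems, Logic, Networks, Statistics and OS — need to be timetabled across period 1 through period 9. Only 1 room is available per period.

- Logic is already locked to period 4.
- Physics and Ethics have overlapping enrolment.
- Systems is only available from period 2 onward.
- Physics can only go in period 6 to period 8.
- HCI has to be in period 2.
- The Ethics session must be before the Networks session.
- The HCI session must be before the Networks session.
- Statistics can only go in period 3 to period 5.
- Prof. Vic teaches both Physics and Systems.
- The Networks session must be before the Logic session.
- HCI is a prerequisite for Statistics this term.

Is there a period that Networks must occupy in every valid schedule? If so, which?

HCI is fixed at period 2 and must come before Networks, so Networks is at least period 3.
Logic is fixed at period 4 and must come after Networks, so Networks is at most period 3.
So Networks must be period 3.

period 3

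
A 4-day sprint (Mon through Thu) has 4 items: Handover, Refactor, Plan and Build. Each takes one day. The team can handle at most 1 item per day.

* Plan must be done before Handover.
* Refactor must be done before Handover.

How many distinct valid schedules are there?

Splitting on Handover: it can be Wed (2), Thu (6). Listing each branch's schedules as (Refactor, Plan, Build):
Handover=Wed: (Mon,Tue,Thu) (Tue,Mon,Thu) — 2.
Handover=Thu: (Mon,Tue,Wed) (Mon,Wed,Tue) (Tue,Mon,Wed) (Tue,Wed,Mon) (Wed,Mon,Tue) (Wed,Tue,Mon) — 6.
Summing: 2 + 6 = 8.

8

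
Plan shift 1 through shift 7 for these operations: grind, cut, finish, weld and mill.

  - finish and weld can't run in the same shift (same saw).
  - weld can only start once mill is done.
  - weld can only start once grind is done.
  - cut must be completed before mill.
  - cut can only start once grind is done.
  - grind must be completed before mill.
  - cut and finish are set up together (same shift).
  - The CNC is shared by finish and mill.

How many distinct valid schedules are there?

Splitting on grind: it can be shift 1 (20), shift 2 (10), shift 3 (4), shift 4 (1). Listing each branch's schedules as (cut, finish, weld, mill) by shift number:
grind=shift 1: (2,2,4,3) (2,2,5,3) (2,2,5,4) (2,2,6,3) (2,2,6,4) (2,2,6,5) (2,2,7,3) (2,2,7,4) (2,2,7,5) (2,2,7,6) (3,3,5,4) (3,3,6,4) (3,3,6,5) (3,3,7,4) (3,3,7,5) (3,3,7,6) (4,4,6,5) (4,4,7,5) (4,4,7,6) (5,5,7,6) — 20.
grind=shift 2: (3,3,5,4) (3,3,6,4) (3,3,6,5) (3,3,7,4) (3,3,7,5) (3,3,7,6) (4,4,6,5) (4,4,7,5) (4,4,7,6) (5,5,7,6) — 10.
grind=shift 3: (4,4,6,5) (4,4,7,5) (4,4,7,6) (5,5,7,6) — 4.
grind=shift 4: (5,5,7,6) — 1.
Summing: 20 + 10 + 4 + 1 = 35.

35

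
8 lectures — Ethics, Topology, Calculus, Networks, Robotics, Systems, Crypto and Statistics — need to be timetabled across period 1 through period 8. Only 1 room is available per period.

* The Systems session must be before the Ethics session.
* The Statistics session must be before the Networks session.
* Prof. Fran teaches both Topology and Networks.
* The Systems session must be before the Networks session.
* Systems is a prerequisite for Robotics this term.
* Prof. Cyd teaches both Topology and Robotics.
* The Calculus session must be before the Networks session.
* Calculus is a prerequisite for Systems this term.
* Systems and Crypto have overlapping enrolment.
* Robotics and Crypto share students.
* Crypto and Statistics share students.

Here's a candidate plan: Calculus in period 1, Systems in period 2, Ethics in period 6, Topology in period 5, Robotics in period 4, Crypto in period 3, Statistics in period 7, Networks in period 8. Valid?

Systems is a prerequisite for Robotics this term — holds.
The Systems session must be before the Networks session — holds.
Crypto and Statistics share students — holds.
Only 1 room is available per period — holds.
Prof. Cyd teaches both Topology and Robotics — holds.
Systems and Crypto have overlapping enrolment — holds.
Robotics and Crypto share students — holds.
Calculus is a prerequisite for Systems this term — holds.
The Systems session must be before the Ethics session — holds.
The Calculus session must be before the Networks session — holds.
Prof. Fran teaches both Topology and Networks — holds.
The Statistics session must be before the Networks session — holds.

Yes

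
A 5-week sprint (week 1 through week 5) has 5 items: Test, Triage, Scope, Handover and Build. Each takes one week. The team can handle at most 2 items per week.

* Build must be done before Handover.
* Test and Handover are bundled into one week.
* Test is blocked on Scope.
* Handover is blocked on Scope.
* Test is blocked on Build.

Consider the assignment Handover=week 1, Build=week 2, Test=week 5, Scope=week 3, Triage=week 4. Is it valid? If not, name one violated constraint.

Invalid. Test and Handover are bundled into one week.

Build must be done before Handover — violated.
Test and Handover are bundled into one week — violated.
Test is blocked on Build — holds.
Handover is blocked on Scope — violated.
Test is blocked on Scope — holds.
The team can handle at most 2 items per week — holds.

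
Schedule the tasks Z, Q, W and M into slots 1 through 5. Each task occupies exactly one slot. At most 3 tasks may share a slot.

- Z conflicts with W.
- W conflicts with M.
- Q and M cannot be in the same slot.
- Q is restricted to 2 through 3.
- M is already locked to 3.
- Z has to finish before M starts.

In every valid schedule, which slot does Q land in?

2

Q's window is 2–3.
M is fixed at 3, and Q can't share a slot with M.
So Q must be 2.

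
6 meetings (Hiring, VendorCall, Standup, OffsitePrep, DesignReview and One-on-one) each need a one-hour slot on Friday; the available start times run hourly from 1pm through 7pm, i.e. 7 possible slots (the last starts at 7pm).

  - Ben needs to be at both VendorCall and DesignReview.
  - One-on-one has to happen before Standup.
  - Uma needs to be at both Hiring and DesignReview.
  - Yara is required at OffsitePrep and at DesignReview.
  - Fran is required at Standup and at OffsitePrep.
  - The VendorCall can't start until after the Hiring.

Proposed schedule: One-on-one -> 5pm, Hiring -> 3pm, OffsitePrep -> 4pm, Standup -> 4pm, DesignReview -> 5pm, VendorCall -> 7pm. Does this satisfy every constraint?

No. One-on-one has to happen before Standup is not satisfied.

One-on-one has to happen before Standup — violated.
Uma needs to be at both Hiring and DesignReview — holds.
The VendorCall can't start until after the Hiring — holds.
Ben needs to be at both VendorCall and DesignReview — holds.
Fran is required at Standup and at OffsitePrep — violated.
Yara is required at OffsitePrep and at DesignReview — holds.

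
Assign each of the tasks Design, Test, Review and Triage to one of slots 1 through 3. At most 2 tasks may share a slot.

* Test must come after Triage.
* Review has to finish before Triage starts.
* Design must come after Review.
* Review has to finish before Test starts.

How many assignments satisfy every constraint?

2

Enumerating: Design=2, Triage=2, Review=1, Test=3 | Design=3, Test=3, Triage=2, Review=1.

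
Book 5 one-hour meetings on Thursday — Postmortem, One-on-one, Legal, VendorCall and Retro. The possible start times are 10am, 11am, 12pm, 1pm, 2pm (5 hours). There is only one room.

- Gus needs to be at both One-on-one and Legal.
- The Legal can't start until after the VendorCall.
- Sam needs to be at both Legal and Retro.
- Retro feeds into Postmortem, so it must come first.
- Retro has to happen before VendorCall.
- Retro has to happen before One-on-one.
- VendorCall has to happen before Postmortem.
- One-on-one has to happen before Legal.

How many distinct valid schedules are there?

Splitting on Postmortem: it can be 12pm (1), 1pm (2), 2pm (2). Listing each branch's schedules as (One-on-one, Legal, VendorCall, Retro):
Postmortem=12pm: (1pm,2pm,11am,10am) — 1.
Postmortem=1pm: (11am,2pm,12pm,10am) (12pm,2pm,11am,10am) — 2.
Postmortem=2pm: (11am,1pm,12pm,10am) (12pm,1pm,11am,10am) — 2.
Summing: 1 + 2 + 2 = 5.

5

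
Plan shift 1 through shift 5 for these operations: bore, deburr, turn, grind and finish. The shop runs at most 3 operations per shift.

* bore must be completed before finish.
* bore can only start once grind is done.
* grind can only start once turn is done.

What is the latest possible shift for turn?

shift 2

Downstream work caps turn at shift 2.
turn at shift 2 is achievable: turn -> shift 2, grind -> shift 3, bore -> shift 4, deburr -> shift 1, finish -> shift 5.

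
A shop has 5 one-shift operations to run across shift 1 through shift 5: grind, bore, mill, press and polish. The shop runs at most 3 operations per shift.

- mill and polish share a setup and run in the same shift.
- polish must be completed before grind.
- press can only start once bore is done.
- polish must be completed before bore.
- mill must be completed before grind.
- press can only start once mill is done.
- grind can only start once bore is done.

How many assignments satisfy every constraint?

Splitting on grind: it can be shift 3 (3), shift 4 (7), shift 5 (10). Listing each branch's schedules as (bore, mill, press, polish) by shift number:
grind=shift 3: (2,1,3,1) (2,1,4,1) (2,1,5,1) — 3.
grind=shift 4: (2,1,3,1) (2,1,4,1) (2,1,5,1) (3,1,4,1) (3,1,5,1) (3,2,4,2) (3,2,5,2) — 7.
grind=shift 5: (2,1,3,1) (2,1,4,1) (2,1,5,1) (3,1,4,1) (3,1,5,1) (3,2,4,2) (3,2,5,2) (4,1,5,1) (4,2,5,2) (4,3,5,3) — 10.
Summing: 3 + 7 + 10 = 20.

20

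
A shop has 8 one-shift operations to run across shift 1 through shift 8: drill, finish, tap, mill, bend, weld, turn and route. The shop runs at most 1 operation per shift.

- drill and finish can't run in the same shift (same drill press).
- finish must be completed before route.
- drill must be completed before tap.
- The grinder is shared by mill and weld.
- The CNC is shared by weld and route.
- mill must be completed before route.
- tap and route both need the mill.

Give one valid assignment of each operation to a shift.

drill=shift 4, route=shift 3, turn=shift 8, finish=shift 1, weld=shift 7, tap=shift 5, mill=shift 2, bend=shift 6

Checking: finish(shift 1) before route(shift 3); drill(shift 4) before tap(shift 5); mill(shift 2) before route(shift 3); drill(shift 4) != finish(shift 1); tap(shift 5) != route(shift 3); weld(shift 7) != route(shift 3); mill(shift 2) != weld(shift 7); max 1 per shift (cap 1).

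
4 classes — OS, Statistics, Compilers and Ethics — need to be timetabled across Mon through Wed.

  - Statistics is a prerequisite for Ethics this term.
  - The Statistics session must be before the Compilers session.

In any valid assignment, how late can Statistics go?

Downstream work caps Statistics at Tue.
Statistics at Tue is achievable: OS -> Mon; Statistics -> Tue; Compilers -> Wed; Ethics -> Wed.

Tue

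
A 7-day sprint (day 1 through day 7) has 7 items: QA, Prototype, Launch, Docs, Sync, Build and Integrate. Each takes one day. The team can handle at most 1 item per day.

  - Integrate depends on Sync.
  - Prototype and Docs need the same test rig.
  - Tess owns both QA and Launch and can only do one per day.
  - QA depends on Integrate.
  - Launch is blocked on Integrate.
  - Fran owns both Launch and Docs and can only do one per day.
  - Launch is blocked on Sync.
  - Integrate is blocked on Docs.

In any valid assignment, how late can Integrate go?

day 5

Precedence pushes Integrate to at least day 2; downstream work caps Integrate at day 6.
Integrate at day 5 is achievable: Build in day 4; Docs in day 2; Prototype in day 3; Launch in day 6; Sync in day 1; QA in day 7; Integrate in day 5.
Nothing later works — the conflict and capacity constraints rule out every day after day 5.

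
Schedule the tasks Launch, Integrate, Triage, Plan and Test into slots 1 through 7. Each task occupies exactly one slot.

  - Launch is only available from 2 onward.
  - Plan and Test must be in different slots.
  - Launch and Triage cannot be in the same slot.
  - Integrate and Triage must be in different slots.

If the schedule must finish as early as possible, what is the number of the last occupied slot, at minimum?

2

Launch can't be placed before 2, so the schedule must run through at least slot 2.
2 works (last occupied slot: 2): for example Plan=1; Launch=2; Triage=1; Integrate=2; Test=2.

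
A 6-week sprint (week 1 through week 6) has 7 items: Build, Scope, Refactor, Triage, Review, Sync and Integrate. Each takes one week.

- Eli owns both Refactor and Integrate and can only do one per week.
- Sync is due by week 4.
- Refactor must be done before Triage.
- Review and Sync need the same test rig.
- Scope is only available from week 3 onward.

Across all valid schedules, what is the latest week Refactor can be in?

week 5

Downstream work caps Refactor at week 5.
Refactor at week 5 is achievable: Sync in week 1; Refactor in week 5; Triage in week 6; Build in week 1; Review in week 2; Integrate in week 1; Scope in week 3.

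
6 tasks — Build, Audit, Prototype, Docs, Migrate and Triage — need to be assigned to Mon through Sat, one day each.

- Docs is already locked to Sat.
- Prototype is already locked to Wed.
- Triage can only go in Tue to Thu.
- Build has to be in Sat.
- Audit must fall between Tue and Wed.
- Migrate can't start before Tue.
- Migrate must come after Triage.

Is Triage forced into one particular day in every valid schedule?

No

Triage can be Tue (e.g. Docs=Sat; Triage=Tue; Build=Sat; Prototype=Wed; Audit=Tue; Migrate=Wed) or Wed (e.g. Docs -> Sat; Triage -> Wed; Build -> Sat; Prototype -> Wed; Audit -> Tue; Migrate -> Thu).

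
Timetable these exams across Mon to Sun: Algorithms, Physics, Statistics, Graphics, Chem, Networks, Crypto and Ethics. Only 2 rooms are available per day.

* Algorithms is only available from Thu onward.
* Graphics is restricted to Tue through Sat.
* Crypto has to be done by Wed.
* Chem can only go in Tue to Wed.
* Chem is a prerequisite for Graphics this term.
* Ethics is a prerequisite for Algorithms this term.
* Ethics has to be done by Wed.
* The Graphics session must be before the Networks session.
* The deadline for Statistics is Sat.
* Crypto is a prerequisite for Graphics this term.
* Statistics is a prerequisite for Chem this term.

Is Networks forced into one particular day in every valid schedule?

Networks can be Thu (e.g. Physics=Wed, Graphics=Wed, Networks=Thu, Chem=Tue, Algorithms=Thu, Statistics=Mon, Crypto=Mon, Ethics=Tue) or Fri (e.g. Networks -> Fri; Chem -> Tue; Algorithms -> Thu; Physics -> Wed; Ethics -> Tue; Crypto -> Mon; Statistics -> Mon; Graphics -> Wed).

No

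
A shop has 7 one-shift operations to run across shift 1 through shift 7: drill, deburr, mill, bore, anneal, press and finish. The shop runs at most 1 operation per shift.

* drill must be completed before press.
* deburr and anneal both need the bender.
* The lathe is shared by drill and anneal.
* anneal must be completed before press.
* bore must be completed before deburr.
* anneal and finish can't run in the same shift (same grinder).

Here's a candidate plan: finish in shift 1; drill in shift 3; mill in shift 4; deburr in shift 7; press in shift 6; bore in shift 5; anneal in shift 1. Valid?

deburr and anneal both need the bender — holds.
anneal and finish can't run in the same shift (same grinder) — violated.
bore must be completed before deburr — holds.
anneal must be completed before press — holds.
drill must be completed before press — holds.
The shop runs at most 1 operation per shift — violated.
The lathe is shared by drill and anneal — holds.

No — it violates: anneal and finish can't run in the same shift (same grinder)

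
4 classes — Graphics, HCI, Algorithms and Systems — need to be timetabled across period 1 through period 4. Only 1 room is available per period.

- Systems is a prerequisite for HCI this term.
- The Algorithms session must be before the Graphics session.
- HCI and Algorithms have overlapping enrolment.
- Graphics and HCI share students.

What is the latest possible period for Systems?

Downstream work caps Systems at period 3.
Systems at period 3 is achievable: HCI=period 4; Algorithms=period 1; Systems=period 3; Graphics=period 2.

period 3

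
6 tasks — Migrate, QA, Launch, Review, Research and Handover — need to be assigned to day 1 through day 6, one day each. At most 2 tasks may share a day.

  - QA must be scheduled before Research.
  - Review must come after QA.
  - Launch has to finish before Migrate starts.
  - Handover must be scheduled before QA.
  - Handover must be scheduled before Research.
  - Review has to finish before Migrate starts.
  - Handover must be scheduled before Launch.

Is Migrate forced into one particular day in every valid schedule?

No

Migrate can be day 4 (e.g. QA in day 2; Handover in day 1; Research in day 3; Launch in day 2; Migrate in day 4; Review in day 3) or day 5 (e.g. Launch -> day 2, Research -> day 3, QA -> day 2, Review -> day 3, Handover -> day 1, Migrate -> day 5).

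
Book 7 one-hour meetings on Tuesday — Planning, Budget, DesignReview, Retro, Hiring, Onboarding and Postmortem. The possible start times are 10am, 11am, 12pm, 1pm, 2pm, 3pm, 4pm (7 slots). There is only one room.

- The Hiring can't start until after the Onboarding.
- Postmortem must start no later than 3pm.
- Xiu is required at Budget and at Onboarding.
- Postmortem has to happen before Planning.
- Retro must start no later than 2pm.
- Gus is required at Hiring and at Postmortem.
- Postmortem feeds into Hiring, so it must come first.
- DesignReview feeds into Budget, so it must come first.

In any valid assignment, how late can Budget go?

4pm

Precedence pushes Budget to at least 11am.
Budget at 4pm is achievable: Budget -> 4pm; Planning -> 2pm; Hiring -> 1pm; Retro -> 10am; DesignReview -> 3pm; Postmortem -> 11am; Onboarding -> 12pm.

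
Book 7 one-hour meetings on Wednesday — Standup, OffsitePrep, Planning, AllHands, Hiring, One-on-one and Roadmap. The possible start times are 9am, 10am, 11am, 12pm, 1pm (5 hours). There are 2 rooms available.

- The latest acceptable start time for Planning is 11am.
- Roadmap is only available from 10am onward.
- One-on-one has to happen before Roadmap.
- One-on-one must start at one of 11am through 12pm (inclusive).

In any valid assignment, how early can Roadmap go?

12pm

Roadmap is available from 10am; precedence pushes Roadmap to at least 12pm.
Roadmap at 12pm is achievable: AllHands=10am, Roadmap=12pm, Planning=9am, One-on-one=11am, Hiring=11am, Standup=9am, OffsitePrep=10am.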